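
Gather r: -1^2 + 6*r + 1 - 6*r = 0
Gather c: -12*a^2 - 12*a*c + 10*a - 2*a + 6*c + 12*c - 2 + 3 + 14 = -12*a^2 + 8*a + c*(18 - 12*a) + 15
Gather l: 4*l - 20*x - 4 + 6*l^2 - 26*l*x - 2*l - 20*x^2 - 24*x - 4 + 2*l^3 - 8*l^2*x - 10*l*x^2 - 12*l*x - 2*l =2*l^3 + l^2*(6 - 8*x) + l*(-10*x^2 - 38*x) - 20*x^2 - 44*x - 8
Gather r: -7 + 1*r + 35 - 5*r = 28 - 4*r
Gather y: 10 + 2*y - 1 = 2*y + 9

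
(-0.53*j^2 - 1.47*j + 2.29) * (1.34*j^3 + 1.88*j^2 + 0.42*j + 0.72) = -0.7102*j^5 - 2.9662*j^4 + 0.0824000000000007*j^3 + 3.3062*j^2 - 0.0966*j + 1.6488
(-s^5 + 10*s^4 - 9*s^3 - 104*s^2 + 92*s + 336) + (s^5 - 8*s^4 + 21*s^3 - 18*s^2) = 2*s^4 + 12*s^3 - 122*s^2 + 92*s + 336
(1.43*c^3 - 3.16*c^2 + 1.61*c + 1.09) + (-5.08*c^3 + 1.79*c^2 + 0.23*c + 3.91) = -3.65*c^3 - 1.37*c^2 + 1.84*c + 5.0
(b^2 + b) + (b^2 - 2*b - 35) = 2*b^2 - b - 35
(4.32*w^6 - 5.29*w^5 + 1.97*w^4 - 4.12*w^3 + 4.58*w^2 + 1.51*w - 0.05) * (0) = 0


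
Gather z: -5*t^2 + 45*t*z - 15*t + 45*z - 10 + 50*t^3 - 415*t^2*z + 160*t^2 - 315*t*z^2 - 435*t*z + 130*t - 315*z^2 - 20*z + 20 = 50*t^3 + 155*t^2 + 115*t + z^2*(-315*t - 315) + z*(-415*t^2 - 390*t + 25) + 10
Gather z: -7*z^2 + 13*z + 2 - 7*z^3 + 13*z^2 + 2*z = -7*z^3 + 6*z^2 + 15*z + 2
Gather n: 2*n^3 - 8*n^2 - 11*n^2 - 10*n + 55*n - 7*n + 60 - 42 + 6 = 2*n^3 - 19*n^2 + 38*n + 24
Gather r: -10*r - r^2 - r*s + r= -r^2 + r*(-s - 9)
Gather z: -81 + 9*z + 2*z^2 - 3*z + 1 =2*z^2 + 6*z - 80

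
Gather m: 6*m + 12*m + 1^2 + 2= 18*m + 3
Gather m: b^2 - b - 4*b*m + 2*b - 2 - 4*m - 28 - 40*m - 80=b^2 + b + m*(-4*b - 44) - 110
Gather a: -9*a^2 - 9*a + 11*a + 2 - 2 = -9*a^2 + 2*a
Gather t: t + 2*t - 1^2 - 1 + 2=3*t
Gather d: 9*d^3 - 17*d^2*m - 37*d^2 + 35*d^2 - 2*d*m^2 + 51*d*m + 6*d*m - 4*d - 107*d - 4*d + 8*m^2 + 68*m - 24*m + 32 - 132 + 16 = 9*d^3 + d^2*(-17*m - 2) + d*(-2*m^2 + 57*m - 115) + 8*m^2 + 44*m - 84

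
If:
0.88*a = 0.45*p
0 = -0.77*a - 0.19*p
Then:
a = 0.00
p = 0.00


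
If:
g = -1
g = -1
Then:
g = -1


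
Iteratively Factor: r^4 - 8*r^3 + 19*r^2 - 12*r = (r)*(r^3 - 8*r^2 + 19*r - 12) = r*(r - 4)*(r^2 - 4*r + 3) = r*(r - 4)*(r - 1)*(r - 3)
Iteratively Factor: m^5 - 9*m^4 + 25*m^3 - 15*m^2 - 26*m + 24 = (m - 4)*(m^4 - 5*m^3 + 5*m^2 + 5*m - 6) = (m - 4)*(m - 1)*(m^3 - 4*m^2 + m + 6) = (m - 4)*(m - 2)*(m - 1)*(m^2 - 2*m - 3) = (m - 4)*(m - 2)*(m - 1)*(m + 1)*(m - 3)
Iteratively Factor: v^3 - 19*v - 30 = (v - 5)*(v^2 + 5*v + 6) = (v - 5)*(v + 2)*(v + 3)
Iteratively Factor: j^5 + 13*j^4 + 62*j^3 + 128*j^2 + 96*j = (j)*(j^4 + 13*j^3 + 62*j^2 + 128*j + 96) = j*(j + 3)*(j^3 + 10*j^2 + 32*j + 32) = j*(j + 3)*(j + 4)*(j^2 + 6*j + 8) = j*(j + 3)*(j + 4)^2*(j + 2)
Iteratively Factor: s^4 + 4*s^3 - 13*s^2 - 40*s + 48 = (s + 4)*(s^3 - 13*s + 12) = (s - 3)*(s + 4)*(s^2 + 3*s - 4) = (s - 3)*(s + 4)^2*(s - 1)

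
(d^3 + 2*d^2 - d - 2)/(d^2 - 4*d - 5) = (d^2 + d - 2)/(d - 5)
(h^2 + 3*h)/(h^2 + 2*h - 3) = h/(h - 1)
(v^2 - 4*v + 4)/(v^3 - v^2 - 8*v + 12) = 1/(v + 3)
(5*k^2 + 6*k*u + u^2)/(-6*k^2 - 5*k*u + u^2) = (5*k + u)/(-6*k + u)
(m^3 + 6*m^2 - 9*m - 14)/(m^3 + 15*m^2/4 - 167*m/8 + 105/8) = 8*(m^2 - m - 2)/(8*m^2 - 26*m + 15)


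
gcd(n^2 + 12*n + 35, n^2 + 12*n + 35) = n^2 + 12*n + 35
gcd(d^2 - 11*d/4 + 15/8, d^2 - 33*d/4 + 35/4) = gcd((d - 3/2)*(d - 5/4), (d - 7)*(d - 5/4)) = d - 5/4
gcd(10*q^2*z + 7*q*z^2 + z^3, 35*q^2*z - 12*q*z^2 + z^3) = z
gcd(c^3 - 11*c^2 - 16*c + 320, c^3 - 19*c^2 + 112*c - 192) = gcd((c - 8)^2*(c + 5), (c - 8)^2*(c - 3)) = c^2 - 16*c + 64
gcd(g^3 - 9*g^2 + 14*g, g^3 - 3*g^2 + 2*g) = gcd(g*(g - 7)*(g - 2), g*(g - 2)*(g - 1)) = g^2 - 2*g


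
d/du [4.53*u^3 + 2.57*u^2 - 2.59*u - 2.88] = 13.59*u^2 + 5.14*u - 2.59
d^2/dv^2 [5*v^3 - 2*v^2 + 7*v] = 30*v - 4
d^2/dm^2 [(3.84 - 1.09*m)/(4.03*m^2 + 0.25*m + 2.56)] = (-(1.09*m - 3.84)*(8.06*m + 0.25)*(16.12*m + 0.5) + (26.3562*m - 30.4054)*(4.03*m^2 + 0.25*m + 2.56))/(4.03*m^2 + 0.25*m + 2.56)^3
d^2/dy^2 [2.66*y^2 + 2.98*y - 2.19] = 5.32000000000000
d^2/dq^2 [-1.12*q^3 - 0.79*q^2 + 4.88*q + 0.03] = -6.72*q - 1.58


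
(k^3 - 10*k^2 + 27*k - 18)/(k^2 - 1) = (k^2 - 9*k + 18)/(k + 1)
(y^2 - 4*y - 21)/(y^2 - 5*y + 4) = (y^2 - 4*y - 21)/(y^2 - 5*y + 4)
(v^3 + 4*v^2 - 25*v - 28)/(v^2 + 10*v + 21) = (v^2 - 3*v - 4)/(v + 3)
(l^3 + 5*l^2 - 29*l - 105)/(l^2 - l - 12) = (l^2 + 2*l - 35)/(l - 4)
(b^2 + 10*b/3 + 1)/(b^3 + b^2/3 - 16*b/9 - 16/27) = 9*(b + 3)/(9*b^2 - 16)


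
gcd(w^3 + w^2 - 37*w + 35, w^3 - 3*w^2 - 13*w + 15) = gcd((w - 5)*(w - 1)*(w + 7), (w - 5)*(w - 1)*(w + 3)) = w^2 - 6*w + 5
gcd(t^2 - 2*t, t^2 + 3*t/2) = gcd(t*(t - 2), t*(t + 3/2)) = t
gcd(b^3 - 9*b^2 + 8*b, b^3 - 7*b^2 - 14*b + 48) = b - 8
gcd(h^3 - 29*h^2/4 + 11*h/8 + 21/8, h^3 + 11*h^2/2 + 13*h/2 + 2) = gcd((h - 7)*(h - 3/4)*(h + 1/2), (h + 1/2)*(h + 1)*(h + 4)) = h + 1/2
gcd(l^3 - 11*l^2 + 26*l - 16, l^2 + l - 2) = l - 1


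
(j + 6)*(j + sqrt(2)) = j^2 + sqrt(2)*j + 6*j + 6*sqrt(2)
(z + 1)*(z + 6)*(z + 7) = z^3 + 14*z^2 + 55*z + 42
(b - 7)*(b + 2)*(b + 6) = b^3 + b^2 - 44*b - 84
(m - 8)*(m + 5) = m^2 - 3*m - 40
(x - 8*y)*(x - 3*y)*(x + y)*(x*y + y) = x^4*y - 10*x^3*y^2 + x^3*y + 13*x^2*y^3 - 10*x^2*y^2 + 24*x*y^4 + 13*x*y^3 + 24*y^4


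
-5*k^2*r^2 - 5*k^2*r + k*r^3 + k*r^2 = r*(-5*k + r)*(k*r + k)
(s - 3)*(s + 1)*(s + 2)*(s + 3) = s^4 + 3*s^3 - 7*s^2 - 27*s - 18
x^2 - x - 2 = (x - 2)*(x + 1)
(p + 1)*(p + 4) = p^2 + 5*p + 4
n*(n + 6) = n^2 + 6*n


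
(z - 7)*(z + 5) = z^2 - 2*z - 35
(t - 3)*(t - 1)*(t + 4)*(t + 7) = t^4 + 7*t^3 - 13*t^2 - 79*t + 84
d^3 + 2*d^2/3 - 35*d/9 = d*(d - 5/3)*(d + 7/3)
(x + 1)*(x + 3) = x^2 + 4*x + 3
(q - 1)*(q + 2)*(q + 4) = q^3 + 5*q^2 + 2*q - 8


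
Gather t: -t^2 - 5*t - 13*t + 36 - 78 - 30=-t^2 - 18*t - 72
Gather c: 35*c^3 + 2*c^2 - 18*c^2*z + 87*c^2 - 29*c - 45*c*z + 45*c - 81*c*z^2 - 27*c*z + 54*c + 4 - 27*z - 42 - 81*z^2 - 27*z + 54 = 35*c^3 + c^2*(89 - 18*z) + c*(-81*z^2 - 72*z + 70) - 81*z^2 - 54*z + 16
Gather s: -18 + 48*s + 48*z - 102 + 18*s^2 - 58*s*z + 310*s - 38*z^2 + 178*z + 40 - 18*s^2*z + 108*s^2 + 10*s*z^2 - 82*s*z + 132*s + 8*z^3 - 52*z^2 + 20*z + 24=s^2*(126 - 18*z) + s*(10*z^2 - 140*z + 490) + 8*z^3 - 90*z^2 + 246*z - 56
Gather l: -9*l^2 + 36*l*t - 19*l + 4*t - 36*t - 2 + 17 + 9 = -9*l^2 + l*(36*t - 19) - 32*t + 24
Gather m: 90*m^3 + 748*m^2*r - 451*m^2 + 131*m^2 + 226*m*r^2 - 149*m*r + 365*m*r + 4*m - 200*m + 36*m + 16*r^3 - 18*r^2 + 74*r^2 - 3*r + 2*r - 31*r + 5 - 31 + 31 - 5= 90*m^3 + m^2*(748*r - 320) + m*(226*r^2 + 216*r - 160) + 16*r^3 + 56*r^2 - 32*r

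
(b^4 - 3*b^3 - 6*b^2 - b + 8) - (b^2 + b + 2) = b^4 - 3*b^3 - 7*b^2 - 2*b + 6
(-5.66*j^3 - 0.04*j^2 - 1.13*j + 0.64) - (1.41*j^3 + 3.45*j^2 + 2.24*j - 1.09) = -7.07*j^3 - 3.49*j^2 - 3.37*j + 1.73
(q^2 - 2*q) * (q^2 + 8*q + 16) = q^4 + 6*q^3 - 32*q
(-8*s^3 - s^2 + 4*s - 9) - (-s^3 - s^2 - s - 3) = -7*s^3 + 5*s - 6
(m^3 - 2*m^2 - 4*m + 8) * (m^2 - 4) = m^5 - 2*m^4 - 8*m^3 + 16*m^2 + 16*m - 32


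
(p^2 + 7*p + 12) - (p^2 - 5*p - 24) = 12*p + 36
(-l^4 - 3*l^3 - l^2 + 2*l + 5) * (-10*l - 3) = 10*l^5 + 33*l^4 + 19*l^3 - 17*l^2 - 56*l - 15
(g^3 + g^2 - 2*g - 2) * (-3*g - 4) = -3*g^4 - 7*g^3 + 2*g^2 + 14*g + 8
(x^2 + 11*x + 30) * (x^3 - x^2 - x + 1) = x^5 + 10*x^4 + 18*x^3 - 40*x^2 - 19*x + 30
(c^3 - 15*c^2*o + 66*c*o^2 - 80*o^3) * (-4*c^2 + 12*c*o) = -4*c^5 + 72*c^4*o - 444*c^3*o^2 + 1112*c^2*o^3 - 960*c*o^4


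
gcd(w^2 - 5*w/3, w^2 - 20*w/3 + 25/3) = w - 5/3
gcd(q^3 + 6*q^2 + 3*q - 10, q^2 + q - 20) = q + 5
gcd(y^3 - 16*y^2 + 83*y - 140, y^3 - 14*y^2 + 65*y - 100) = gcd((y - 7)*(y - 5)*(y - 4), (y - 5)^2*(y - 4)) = y^2 - 9*y + 20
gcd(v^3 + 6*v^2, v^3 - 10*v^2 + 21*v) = v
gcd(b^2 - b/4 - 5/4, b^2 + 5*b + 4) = b + 1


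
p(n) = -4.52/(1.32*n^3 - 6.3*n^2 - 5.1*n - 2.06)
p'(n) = -4.52*(-3.96*n^2 + 12.6*n + 5.1)/(1.32*n^3 - 6.3*n^2 - 5.1*n - 2.06)^2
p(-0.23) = 3.66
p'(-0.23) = -5.89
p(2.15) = 0.16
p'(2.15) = -0.07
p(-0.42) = 4.01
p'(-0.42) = 3.17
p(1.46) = 0.24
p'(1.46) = -0.19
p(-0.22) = 3.60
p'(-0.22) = -6.11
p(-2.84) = 0.07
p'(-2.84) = 0.06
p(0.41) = 0.88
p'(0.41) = -1.66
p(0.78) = 0.49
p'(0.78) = -0.66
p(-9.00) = 0.00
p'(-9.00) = 0.00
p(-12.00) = 0.00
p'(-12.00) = 0.00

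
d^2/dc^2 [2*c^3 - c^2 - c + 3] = 12*c - 2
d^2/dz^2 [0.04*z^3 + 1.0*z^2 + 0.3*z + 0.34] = 0.24*z + 2.0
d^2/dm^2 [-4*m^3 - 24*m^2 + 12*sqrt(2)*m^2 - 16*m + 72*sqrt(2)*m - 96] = -24*m - 48 + 24*sqrt(2)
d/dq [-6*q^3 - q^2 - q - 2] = -18*q^2 - 2*q - 1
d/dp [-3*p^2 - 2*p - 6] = -6*p - 2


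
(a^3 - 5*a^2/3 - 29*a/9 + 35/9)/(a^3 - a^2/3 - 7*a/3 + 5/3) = (a - 7/3)/(a - 1)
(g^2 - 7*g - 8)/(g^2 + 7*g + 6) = (g - 8)/(g + 6)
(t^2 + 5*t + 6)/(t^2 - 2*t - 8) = (t + 3)/(t - 4)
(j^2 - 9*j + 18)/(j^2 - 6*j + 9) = (j - 6)/(j - 3)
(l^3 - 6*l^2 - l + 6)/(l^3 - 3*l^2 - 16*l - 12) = (l - 1)/(l + 2)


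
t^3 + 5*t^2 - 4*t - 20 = (t - 2)*(t + 2)*(t + 5)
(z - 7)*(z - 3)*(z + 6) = z^3 - 4*z^2 - 39*z + 126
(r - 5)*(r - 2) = r^2 - 7*r + 10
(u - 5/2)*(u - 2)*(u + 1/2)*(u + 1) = u^4 - 3*u^3 - 5*u^2/4 + 21*u/4 + 5/2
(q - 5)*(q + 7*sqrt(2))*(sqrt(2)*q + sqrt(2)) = sqrt(2)*q^3 - 4*sqrt(2)*q^2 + 14*q^2 - 56*q - 5*sqrt(2)*q - 70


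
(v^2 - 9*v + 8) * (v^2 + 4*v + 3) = v^4 - 5*v^3 - 25*v^2 + 5*v + 24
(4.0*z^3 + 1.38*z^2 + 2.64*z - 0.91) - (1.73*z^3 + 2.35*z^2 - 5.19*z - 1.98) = 2.27*z^3 - 0.97*z^2 + 7.83*z + 1.07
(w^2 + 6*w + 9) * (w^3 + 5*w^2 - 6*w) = w^5 + 11*w^4 + 33*w^3 + 9*w^2 - 54*w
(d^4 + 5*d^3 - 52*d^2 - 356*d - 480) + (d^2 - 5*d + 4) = d^4 + 5*d^3 - 51*d^2 - 361*d - 476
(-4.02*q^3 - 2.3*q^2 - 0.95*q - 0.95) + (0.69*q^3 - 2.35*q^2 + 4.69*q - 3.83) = -3.33*q^3 - 4.65*q^2 + 3.74*q - 4.78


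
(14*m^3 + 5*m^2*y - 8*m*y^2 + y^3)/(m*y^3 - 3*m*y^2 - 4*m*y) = (-14*m^3 - 5*m^2*y + 8*m*y^2 - y^3)/(m*y*(-y^2 + 3*y + 4))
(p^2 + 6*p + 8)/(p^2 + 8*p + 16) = (p + 2)/(p + 4)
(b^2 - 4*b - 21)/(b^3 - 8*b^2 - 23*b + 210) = (b + 3)/(b^2 - b - 30)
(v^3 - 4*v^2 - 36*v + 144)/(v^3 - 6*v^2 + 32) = (v^2 - 36)/(v^2 - 2*v - 8)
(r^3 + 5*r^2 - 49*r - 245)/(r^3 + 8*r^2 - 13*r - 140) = (r - 7)/(r - 4)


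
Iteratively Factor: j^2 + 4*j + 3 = (j + 1)*(j + 3)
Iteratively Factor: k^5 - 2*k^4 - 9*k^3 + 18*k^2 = (k)*(k^4 - 2*k^3 - 9*k^2 + 18*k) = k*(k + 3)*(k^3 - 5*k^2 + 6*k) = k*(k - 2)*(k + 3)*(k^2 - 3*k) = k*(k - 3)*(k - 2)*(k + 3)*(k)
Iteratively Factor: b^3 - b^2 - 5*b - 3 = (b - 3)*(b^2 + 2*b + 1) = (b - 3)*(b + 1)*(b + 1)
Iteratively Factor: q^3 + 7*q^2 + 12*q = (q + 4)*(q^2 + 3*q) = (q + 3)*(q + 4)*(q)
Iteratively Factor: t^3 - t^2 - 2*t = (t - 2)*(t^2 + t) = t*(t - 2)*(t + 1)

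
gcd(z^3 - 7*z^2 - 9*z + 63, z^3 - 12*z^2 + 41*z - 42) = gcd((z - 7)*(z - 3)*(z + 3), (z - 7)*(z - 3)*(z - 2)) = z^2 - 10*z + 21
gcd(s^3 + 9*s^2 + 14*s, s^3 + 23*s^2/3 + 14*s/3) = s^2 + 7*s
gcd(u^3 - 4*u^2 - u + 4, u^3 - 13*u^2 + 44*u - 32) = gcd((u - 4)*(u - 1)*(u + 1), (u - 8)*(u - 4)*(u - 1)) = u^2 - 5*u + 4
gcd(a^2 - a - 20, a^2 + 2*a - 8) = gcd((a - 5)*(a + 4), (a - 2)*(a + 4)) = a + 4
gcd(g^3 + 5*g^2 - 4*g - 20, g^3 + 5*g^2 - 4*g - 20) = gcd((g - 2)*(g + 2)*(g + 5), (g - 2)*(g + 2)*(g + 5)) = g^3 + 5*g^2 - 4*g - 20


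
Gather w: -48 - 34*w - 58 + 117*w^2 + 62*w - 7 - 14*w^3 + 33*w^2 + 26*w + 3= -14*w^3 + 150*w^2 + 54*w - 110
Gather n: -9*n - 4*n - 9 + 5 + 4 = -13*n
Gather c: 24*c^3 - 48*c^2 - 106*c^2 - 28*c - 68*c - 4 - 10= 24*c^3 - 154*c^2 - 96*c - 14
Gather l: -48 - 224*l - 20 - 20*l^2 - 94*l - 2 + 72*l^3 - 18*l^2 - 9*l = 72*l^3 - 38*l^2 - 327*l - 70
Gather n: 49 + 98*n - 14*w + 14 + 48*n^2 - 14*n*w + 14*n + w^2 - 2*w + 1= 48*n^2 + n*(112 - 14*w) + w^2 - 16*w + 64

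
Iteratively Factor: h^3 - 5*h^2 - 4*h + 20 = (h - 5)*(h^2 - 4) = (h - 5)*(h - 2)*(h + 2)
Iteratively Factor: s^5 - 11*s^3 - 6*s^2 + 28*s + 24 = (s + 2)*(s^4 - 2*s^3 - 7*s^2 + 8*s + 12) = (s + 1)*(s + 2)*(s^3 - 3*s^2 - 4*s + 12) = (s - 3)*(s + 1)*(s + 2)*(s^2 - 4) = (s - 3)*(s - 2)*(s + 1)*(s + 2)*(s + 2)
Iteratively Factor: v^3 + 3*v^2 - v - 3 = (v - 1)*(v^2 + 4*v + 3) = (v - 1)*(v + 1)*(v + 3)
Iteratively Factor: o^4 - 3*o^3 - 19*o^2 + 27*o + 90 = (o + 3)*(o^3 - 6*o^2 - o + 30) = (o - 3)*(o + 3)*(o^2 - 3*o - 10) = (o - 3)*(o + 2)*(o + 3)*(o - 5)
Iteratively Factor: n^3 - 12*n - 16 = (n + 2)*(n^2 - 2*n - 8) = (n + 2)^2*(n - 4)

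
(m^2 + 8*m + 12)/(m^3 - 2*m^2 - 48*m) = (m + 2)/(m*(m - 8))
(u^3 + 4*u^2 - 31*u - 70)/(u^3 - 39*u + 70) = (u + 2)/(u - 2)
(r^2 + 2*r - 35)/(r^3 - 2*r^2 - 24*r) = (-r^2 - 2*r + 35)/(r*(-r^2 + 2*r + 24))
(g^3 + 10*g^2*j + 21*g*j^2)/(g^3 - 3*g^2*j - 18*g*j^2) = (g + 7*j)/(g - 6*j)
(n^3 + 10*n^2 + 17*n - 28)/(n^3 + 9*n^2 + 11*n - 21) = (n + 4)/(n + 3)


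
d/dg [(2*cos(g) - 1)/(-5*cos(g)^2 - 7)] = 2*(-5*cos(g)^2 + 5*cos(g) + 7)*sin(g)/(5*sin(g)^2 - 12)^2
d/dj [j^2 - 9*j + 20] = 2*j - 9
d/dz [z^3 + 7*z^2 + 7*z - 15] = 3*z^2 + 14*z + 7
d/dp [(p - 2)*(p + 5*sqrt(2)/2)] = 2*p - 2 + 5*sqrt(2)/2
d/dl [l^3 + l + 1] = 3*l^2 + 1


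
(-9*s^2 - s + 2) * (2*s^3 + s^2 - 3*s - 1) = -18*s^5 - 11*s^4 + 30*s^3 + 14*s^2 - 5*s - 2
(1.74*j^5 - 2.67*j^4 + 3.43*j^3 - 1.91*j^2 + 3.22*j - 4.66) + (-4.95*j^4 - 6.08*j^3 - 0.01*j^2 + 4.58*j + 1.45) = 1.74*j^5 - 7.62*j^4 - 2.65*j^3 - 1.92*j^2 + 7.8*j - 3.21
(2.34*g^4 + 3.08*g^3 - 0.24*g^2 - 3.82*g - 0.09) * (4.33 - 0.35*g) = -0.819*g^5 + 9.0542*g^4 + 13.4204*g^3 + 0.2978*g^2 - 16.5091*g - 0.3897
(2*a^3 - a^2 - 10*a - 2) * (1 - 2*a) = -4*a^4 + 4*a^3 + 19*a^2 - 6*a - 2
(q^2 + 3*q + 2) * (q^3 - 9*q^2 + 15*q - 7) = q^5 - 6*q^4 - 10*q^3 + 20*q^2 + 9*q - 14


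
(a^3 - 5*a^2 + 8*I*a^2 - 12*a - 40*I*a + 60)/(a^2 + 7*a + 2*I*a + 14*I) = (a^2 + a*(-5 + 6*I) - 30*I)/(a + 7)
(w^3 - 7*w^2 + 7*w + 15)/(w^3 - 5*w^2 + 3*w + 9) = (w - 5)/(w - 3)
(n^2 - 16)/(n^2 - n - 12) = (n + 4)/(n + 3)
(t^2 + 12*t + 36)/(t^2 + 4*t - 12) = (t + 6)/(t - 2)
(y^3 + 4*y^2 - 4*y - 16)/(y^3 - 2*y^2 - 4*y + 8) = (y + 4)/(y - 2)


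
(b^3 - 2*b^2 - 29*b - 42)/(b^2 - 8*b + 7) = (b^2 + 5*b + 6)/(b - 1)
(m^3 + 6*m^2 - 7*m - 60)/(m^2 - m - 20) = (m^2 + 2*m - 15)/(m - 5)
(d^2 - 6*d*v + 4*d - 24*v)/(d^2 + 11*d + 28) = (d - 6*v)/(d + 7)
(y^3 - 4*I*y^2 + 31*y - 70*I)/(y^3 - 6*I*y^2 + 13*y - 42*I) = (y + 5*I)/(y + 3*I)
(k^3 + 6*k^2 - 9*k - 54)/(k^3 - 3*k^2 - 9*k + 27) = (k + 6)/(k - 3)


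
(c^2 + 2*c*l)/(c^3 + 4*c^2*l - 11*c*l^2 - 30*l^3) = c/(c^2 + 2*c*l - 15*l^2)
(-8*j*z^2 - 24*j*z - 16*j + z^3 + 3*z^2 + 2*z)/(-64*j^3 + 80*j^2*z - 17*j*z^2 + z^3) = (z^2 + 3*z + 2)/(8*j^2 - 9*j*z + z^2)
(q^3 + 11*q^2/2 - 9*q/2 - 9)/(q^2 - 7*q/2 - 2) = (-2*q^3 - 11*q^2 + 9*q + 18)/(-2*q^2 + 7*q + 4)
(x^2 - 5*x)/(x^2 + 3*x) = (x - 5)/(x + 3)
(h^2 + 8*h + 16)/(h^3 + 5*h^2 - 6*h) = (h^2 + 8*h + 16)/(h*(h^2 + 5*h - 6))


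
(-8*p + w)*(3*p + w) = -24*p^2 - 5*p*w + w^2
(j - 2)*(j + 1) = j^2 - j - 2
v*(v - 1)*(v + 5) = v^3 + 4*v^2 - 5*v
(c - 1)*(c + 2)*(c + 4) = c^3 + 5*c^2 + 2*c - 8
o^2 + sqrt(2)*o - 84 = (o - 6*sqrt(2))*(o + 7*sqrt(2))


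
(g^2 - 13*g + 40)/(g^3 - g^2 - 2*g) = (-g^2 + 13*g - 40)/(g*(-g^2 + g + 2))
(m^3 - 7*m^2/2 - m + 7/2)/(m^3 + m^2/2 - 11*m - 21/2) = (m - 1)/(m + 3)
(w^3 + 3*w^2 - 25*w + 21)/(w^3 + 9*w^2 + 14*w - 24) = (w^2 + 4*w - 21)/(w^2 + 10*w + 24)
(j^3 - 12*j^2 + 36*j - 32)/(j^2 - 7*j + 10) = (j^2 - 10*j + 16)/(j - 5)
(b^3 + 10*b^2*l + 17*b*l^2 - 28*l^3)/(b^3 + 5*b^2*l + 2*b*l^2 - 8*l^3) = (b + 7*l)/(b + 2*l)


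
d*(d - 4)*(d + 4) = d^3 - 16*d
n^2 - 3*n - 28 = (n - 7)*(n + 4)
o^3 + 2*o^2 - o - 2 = (o - 1)*(o + 1)*(o + 2)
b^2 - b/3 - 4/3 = (b - 4/3)*(b + 1)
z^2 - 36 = (z - 6)*(z + 6)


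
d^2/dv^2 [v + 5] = 0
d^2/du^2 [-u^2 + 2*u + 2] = -2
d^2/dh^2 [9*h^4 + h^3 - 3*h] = 6*h*(18*h + 1)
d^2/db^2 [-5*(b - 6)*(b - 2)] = -10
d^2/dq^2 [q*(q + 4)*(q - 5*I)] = 6*q + 8 - 10*I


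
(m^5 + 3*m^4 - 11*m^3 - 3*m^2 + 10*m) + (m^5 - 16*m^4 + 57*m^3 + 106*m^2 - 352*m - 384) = 2*m^5 - 13*m^4 + 46*m^3 + 103*m^2 - 342*m - 384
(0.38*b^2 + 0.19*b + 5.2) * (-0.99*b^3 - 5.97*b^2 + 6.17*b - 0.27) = -0.3762*b^5 - 2.4567*b^4 - 3.9377*b^3 - 29.9743*b^2 + 32.0327*b - 1.404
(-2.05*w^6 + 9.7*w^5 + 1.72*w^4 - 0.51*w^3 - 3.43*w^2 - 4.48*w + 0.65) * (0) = 0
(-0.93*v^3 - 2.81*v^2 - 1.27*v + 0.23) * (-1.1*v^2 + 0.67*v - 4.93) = 1.023*v^5 + 2.4679*v^4 + 4.0992*v^3 + 12.7494*v^2 + 6.4152*v - 1.1339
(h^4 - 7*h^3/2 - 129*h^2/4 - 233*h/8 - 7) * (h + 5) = h^5 + 3*h^4/2 - 199*h^3/4 - 1523*h^2/8 - 1221*h/8 - 35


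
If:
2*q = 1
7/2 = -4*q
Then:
No Solution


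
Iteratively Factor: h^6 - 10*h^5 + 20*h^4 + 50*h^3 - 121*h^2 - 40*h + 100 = (h + 2)*(h^5 - 12*h^4 + 44*h^3 - 38*h^2 - 45*h + 50) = (h - 1)*(h + 2)*(h^4 - 11*h^3 + 33*h^2 - 5*h - 50) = (h - 2)*(h - 1)*(h + 2)*(h^3 - 9*h^2 + 15*h + 25) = (h - 5)*(h - 2)*(h - 1)*(h + 2)*(h^2 - 4*h - 5) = (h - 5)^2*(h - 2)*(h - 1)*(h + 2)*(h + 1)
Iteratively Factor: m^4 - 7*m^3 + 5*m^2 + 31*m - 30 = (m + 2)*(m^3 - 9*m^2 + 23*m - 15) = (m - 3)*(m + 2)*(m^2 - 6*m + 5) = (m - 5)*(m - 3)*(m + 2)*(m - 1)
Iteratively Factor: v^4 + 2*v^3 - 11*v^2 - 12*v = (v + 4)*(v^3 - 2*v^2 - 3*v) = (v + 1)*(v + 4)*(v^2 - 3*v) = (v - 3)*(v + 1)*(v + 4)*(v)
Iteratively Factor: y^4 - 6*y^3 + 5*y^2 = (y - 5)*(y^3 - y^2) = y*(y - 5)*(y^2 - y) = y*(y - 5)*(y - 1)*(y)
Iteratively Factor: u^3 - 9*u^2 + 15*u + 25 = (u - 5)*(u^2 - 4*u - 5) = (u - 5)*(u + 1)*(u - 5)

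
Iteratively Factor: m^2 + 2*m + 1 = (m + 1)*(m + 1)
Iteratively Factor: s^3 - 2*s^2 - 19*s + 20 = (s - 5)*(s^2 + 3*s - 4) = (s - 5)*(s + 4)*(s - 1)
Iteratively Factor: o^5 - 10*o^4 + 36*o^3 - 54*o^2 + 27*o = (o - 3)*(o^4 - 7*o^3 + 15*o^2 - 9*o) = (o - 3)^2*(o^3 - 4*o^2 + 3*o) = (o - 3)^3*(o^2 - o) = (o - 3)^3*(o - 1)*(o)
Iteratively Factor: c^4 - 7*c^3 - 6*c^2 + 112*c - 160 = (c - 4)*(c^3 - 3*c^2 - 18*c + 40) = (c - 4)*(c + 4)*(c^2 - 7*c + 10) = (c - 5)*(c - 4)*(c + 4)*(c - 2)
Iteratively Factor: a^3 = (a)*(a^2) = a^2*(a)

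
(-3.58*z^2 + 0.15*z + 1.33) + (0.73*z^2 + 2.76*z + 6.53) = -2.85*z^2 + 2.91*z + 7.86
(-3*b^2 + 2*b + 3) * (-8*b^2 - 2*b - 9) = 24*b^4 - 10*b^3 - b^2 - 24*b - 27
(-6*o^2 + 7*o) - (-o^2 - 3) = -5*o^2 + 7*o + 3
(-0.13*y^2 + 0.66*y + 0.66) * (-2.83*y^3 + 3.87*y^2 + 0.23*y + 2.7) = 0.3679*y^5 - 2.3709*y^4 + 0.6565*y^3 + 2.355*y^2 + 1.9338*y + 1.782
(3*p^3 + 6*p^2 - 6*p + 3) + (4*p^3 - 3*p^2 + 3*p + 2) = 7*p^3 + 3*p^2 - 3*p + 5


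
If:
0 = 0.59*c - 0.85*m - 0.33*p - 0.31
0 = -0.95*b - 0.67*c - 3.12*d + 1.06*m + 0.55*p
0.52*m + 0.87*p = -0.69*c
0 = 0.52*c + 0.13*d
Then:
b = 1.97615936179865 - 8.24977051382514*p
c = 0.180454494570693 - 0.63573267659241*p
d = 2.54293070636964*p - 0.721817978282772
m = -0.829508563752379*p - 0.239449233180343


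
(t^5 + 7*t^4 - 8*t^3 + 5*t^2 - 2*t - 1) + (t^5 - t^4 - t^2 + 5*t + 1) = 2*t^5 + 6*t^4 - 8*t^3 + 4*t^2 + 3*t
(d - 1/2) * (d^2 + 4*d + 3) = d^3 + 7*d^2/2 + d - 3/2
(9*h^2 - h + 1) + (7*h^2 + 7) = 16*h^2 - h + 8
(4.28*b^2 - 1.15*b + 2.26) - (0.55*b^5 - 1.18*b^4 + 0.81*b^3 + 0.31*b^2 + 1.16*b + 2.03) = -0.55*b^5 + 1.18*b^4 - 0.81*b^3 + 3.97*b^2 - 2.31*b + 0.23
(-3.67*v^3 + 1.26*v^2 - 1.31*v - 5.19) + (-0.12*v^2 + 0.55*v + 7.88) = -3.67*v^3 + 1.14*v^2 - 0.76*v + 2.69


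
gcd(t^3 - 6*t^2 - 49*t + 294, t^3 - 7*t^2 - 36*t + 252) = t^2 - 13*t + 42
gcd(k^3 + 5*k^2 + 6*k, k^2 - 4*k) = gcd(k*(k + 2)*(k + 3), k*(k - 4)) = k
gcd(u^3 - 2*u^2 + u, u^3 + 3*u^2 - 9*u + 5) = u^2 - 2*u + 1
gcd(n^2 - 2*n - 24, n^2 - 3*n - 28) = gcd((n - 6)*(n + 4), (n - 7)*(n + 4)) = n + 4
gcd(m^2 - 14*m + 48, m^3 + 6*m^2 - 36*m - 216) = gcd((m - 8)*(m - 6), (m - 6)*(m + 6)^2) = m - 6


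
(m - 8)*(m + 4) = m^2 - 4*m - 32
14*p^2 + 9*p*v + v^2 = (2*p + v)*(7*p + v)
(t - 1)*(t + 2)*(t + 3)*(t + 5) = t^4 + 9*t^3 + 21*t^2 - t - 30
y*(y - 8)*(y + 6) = y^3 - 2*y^2 - 48*y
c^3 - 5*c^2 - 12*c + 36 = (c - 6)*(c - 2)*(c + 3)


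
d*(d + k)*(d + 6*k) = d^3 + 7*d^2*k + 6*d*k^2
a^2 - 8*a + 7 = (a - 7)*(a - 1)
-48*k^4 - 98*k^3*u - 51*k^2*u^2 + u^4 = (-8*k + u)*(k + u)^2*(6*k + u)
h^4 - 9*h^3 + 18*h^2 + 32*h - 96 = (h - 4)^2*(h - 3)*(h + 2)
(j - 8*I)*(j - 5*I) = j^2 - 13*I*j - 40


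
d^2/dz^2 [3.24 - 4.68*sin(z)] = 4.68*sin(z)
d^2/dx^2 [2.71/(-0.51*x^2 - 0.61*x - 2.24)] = (1.409742*x^2 + 1.686162*x - 2.71*(1.02*x + 0.61)*(2.04*x + 1.22) + 6.191808)/(0.51*x^2 + 0.61*x + 2.24)^3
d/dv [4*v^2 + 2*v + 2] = 8*v + 2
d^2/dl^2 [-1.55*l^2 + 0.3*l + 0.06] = -3.10000000000000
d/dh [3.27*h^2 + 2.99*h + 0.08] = 6.54*h + 2.99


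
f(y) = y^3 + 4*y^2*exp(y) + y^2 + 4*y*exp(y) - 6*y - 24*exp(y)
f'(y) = 4*y^2*exp(y) + 3*y^2 + 12*y*exp(y) + 2*y - 20*exp(y) - 6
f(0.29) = -31.71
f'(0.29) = -26.80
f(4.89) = 12237.99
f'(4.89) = 17934.96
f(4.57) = 7601.93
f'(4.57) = 11494.65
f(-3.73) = -15.20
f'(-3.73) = 28.06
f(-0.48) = -12.47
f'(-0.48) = -21.64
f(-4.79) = -57.81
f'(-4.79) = 53.37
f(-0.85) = -5.27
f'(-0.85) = -17.21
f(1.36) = -47.28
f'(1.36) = 16.76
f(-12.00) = -1512.00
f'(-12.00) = 402.00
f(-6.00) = -143.76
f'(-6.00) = 90.13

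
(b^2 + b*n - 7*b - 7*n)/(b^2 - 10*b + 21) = (b + n)/(b - 3)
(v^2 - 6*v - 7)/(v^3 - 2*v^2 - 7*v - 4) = (v - 7)/(v^2 - 3*v - 4)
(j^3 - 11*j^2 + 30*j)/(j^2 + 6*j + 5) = j*(j^2 - 11*j + 30)/(j^2 + 6*j + 5)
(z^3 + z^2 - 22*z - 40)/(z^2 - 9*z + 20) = (z^2 + 6*z + 8)/(z - 4)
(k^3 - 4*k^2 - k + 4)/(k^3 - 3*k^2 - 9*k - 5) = (k^2 - 5*k + 4)/(k^2 - 4*k - 5)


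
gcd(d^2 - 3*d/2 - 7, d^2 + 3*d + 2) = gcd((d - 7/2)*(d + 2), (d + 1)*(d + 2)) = d + 2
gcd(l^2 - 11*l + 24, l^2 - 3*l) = l - 3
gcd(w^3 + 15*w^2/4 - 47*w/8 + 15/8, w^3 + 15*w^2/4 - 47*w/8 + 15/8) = w^3 + 15*w^2/4 - 47*w/8 + 15/8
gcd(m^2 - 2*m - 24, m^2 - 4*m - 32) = m + 4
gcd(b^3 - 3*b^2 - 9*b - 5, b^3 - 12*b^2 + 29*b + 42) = b + 1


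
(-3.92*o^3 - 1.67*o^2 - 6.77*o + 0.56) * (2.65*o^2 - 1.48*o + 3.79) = -10.388*o^5 + 1.3761*o^4 - 30.3257*o^3 + 5.1743*o^2 - 26.4871*o + 2.1224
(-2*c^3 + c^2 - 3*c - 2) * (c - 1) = -2*c^4 + 3*c^3 - 4*c^2 + c + 2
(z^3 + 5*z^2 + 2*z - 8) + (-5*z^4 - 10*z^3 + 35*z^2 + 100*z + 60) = -5*z^4 - 9*z^3 + 40*z^2 + 102*z + 52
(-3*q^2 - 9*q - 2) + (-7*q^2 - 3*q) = -10*q^2 - 12*q - 2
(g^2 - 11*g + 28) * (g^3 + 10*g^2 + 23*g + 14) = g^5 - g^4 - 59*g^3 + 41*g^2 + 490*g + 392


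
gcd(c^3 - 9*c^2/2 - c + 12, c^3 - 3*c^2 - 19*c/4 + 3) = c^2 - 5*c/2 - 6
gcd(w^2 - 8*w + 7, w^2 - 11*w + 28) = w - 7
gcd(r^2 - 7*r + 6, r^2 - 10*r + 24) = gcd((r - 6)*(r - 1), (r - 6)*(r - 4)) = r - 6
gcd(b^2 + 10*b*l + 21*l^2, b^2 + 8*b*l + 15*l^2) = b + 3*l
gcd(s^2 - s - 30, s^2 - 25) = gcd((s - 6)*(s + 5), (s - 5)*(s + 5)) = s + 5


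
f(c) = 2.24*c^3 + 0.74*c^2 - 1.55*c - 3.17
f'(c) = 6.72*c^2 + 1.48*c - 1.55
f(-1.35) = -5.24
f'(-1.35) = 8.70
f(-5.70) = -385.12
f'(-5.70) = 208.35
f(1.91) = 12.18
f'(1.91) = 25.79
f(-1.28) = -4.67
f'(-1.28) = 7.57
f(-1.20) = -4.12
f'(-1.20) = 6.35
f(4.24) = 174.31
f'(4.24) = 125.53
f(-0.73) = -2.52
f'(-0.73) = 0.95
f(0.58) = -3.38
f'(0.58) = 1.57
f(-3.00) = -52.34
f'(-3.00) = 54.49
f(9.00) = 1675.78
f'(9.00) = 556.09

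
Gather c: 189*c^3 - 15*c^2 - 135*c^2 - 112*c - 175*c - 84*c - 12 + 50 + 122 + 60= 189*c^3 - 150*c^2 - 371*c + 220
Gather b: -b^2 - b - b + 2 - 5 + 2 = -b^2 - 2*b - 1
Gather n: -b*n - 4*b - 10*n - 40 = -4*b + n*(-b - 10) - 40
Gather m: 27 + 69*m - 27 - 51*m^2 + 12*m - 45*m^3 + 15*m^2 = -45*m^3 - 36*m^2 + 81*m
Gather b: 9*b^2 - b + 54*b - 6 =9*b^2 + 53*b - 6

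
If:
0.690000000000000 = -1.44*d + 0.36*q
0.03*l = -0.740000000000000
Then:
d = 0.25*q - 0.479166666666667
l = -24.67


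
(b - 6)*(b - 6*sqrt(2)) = b^2 - 6*sqrt(2)*b - 6*b + 36*sqrt(2)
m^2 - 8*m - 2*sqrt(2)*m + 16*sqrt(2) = (m - 8)*(m - 2*sqrt(2))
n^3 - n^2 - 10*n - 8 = (n - 4)*(n + 1)*(n + 2)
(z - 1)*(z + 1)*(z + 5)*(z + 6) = z^4 + 11*z^3 + 29*z^2 - 11*z - 30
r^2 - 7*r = r*(r - 7)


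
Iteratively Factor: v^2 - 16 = (v - 4)*(v + 4)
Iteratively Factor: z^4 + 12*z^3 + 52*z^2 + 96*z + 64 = (z + 4)*(z^3 + 8*z^2 + 20*z + 16) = (z + 2)*(z + 4)*(z^2 + 6*z + 8) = (z + 2)^2*(z + 4)*(z + 4)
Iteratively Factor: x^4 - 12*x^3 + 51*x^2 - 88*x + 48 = (x - 4)*(x^3 - 8*x^2 + 19*x - 12) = (x - 4)^2*(x^2 - 4*x + 3) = (x - 4)^2*(x - 1)*(x - 3)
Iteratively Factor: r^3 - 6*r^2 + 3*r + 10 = (r + 1)*(r^2 - 7*r + 10) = (r - 2)*(r + 1)*(r - 5)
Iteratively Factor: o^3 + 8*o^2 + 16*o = (o + 4)*(o^2 + 4*o) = (o + 4)^2*(o)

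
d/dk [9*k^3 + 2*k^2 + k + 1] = 27*k^2 + 4*k + 1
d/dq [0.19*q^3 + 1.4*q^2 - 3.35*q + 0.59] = 0.57*q^2 + 2.8*q - 3.35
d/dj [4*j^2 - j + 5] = 8*j - 1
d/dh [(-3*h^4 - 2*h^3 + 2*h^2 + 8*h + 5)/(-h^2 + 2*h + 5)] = 2*(3*h^5 - 8*h^4 - 34*h^3 - 9*h^2 + 15*h + 15)/(h^4 - 4*h^3 - 6*h^2 + 20*h + 25)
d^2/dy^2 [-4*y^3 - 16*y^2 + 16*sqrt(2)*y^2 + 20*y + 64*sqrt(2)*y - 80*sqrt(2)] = -24*y - 32 + 32*sqrt(2)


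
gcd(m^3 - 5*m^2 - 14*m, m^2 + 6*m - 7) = 1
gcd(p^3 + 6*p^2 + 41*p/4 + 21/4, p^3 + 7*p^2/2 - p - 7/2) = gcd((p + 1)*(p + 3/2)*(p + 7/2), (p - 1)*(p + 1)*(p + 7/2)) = p^2 + 9*p/2 + 7/2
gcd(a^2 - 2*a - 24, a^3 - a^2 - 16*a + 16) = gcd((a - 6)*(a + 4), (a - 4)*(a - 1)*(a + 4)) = a + 4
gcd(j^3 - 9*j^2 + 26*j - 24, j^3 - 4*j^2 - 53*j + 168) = j - 3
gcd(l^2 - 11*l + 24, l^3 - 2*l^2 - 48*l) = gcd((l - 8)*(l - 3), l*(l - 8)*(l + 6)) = l - 8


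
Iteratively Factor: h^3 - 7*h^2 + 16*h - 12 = (h - 3)*(h^2 - 4*h + 4) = (h - 3)*(h - 2)*(h - 2)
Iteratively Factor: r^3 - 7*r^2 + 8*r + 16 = (r + 1)*(r^2 - 8*r + 16) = (r - 4)*(r + 1)*(r - 4)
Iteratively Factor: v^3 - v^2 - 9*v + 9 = (v + 3)*(v^2 - 4*v + 3) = (v - 1)*(v + 3)*(v - 3)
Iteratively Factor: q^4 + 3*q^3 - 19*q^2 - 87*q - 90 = (q - 5)*(q^3 + 8*q^2 + 21*q + 18) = (q - 5)*(q + 2)*(q^2 + 6*q + 9) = (q - 5)*(q + 2)*(q + 3)*(q + 3)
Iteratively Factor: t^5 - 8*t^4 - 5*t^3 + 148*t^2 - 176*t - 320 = (t + 4)*(t^4 - 12*t^3 + 43*t^2 - 24*t - 80) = (t + 1)*(t + 4)*(t^3 - 13*t^2 + 56*t - 80) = (t - 4)*(t + 1)*(t + 4)*(t^2 - 9*t + 20) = (t - 5)*(t - 4)*(t + 1)*(t + 4)*(t - 4)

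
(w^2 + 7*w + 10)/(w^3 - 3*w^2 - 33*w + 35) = (w + 2)/(w^2 - 8*w + 7)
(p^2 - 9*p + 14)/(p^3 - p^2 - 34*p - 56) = (p - 2)/(p^2 + 6*p + 8)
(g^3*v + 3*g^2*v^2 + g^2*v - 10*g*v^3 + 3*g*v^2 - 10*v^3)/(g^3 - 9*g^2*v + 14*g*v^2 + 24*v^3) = v*(g^3 + 3*g^2*v + g^2 - 10*g*v^2 + 3*g*v - 10*v^2)/(g^3 - 9*g^2*v + 14*g*v^2 + 24*v^3)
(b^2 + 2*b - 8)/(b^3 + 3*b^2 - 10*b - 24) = (b - 2)/(b^2 - b - 6)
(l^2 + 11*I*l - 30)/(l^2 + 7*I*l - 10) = (l + 6*I)/(l + 2*I)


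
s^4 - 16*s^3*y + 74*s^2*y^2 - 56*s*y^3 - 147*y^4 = (s - 7*y)^2*(s - 3*y)*(s + y)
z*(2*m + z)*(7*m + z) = 14*m^2*z + 9*m*z^2 + z^3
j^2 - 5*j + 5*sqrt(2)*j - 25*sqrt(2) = (j - 5)*(j + 5*sqrt(2))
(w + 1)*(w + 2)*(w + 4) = w^3 + 7*w^2 + 14*w + 8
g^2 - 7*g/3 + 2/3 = (g - 2)*(g - 1/3)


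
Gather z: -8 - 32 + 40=0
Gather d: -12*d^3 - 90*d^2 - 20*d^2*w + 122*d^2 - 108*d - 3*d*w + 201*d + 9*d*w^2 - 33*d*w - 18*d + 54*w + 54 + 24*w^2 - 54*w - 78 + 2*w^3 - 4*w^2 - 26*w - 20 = -12*d^3 + d^2*(32 - 20*w) + d*(9*w^2 - 36*w + 75) + 2*w^3 + 20*w^2 - 26*w - 44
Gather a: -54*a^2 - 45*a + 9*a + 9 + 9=-54*a^2 - 36*a + 18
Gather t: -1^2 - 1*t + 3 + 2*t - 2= t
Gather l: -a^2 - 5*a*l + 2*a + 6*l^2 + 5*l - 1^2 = -a^2 + 2*a + 6*l^2 + l*(5 - 5*a) - 1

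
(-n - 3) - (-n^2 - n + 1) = n^2 - 4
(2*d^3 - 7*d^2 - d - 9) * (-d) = -2*d^4 + 7*d^3 + d^2 + 9*d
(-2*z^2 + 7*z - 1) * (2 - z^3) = 2*z^5 - 7*z^4 + z^3 - 4*z^2 + 14*z - 2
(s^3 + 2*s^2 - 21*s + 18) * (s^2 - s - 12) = s^5 + s^4 - 35*s^3 + 15*s^2 + 234*s - 216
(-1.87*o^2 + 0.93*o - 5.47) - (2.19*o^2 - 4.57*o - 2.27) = -4.06*o^2 + 5.5*o - 3.2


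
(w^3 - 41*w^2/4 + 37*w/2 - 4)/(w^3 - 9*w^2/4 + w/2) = (w - 8)/w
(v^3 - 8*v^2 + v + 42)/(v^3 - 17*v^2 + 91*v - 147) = (v + 2)/(v - 7)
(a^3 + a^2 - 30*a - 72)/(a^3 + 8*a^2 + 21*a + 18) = (a^2 - 2*a - 24)/(a^2 + 5*a + 6)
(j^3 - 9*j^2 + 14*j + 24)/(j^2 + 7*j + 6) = (j^2 - 10*j + 24)/(j + 6)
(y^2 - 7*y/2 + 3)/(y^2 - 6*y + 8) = (y - 3/2)/(y - 4)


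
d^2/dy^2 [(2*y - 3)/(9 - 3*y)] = -2/(y - 3)^3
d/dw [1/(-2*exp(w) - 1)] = 2*exp(w)/(2*exp(w) + 1)^2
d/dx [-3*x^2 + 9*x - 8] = 9 - 6*x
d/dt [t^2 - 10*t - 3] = 2*t - 10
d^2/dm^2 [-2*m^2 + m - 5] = -4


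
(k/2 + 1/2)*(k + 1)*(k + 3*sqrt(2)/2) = k^3/2 + k^2 + 3*sqrt(2)*k^2/4 + k/2 + 3*sqrt(2)*k/2 + 3*sqrt(2)/4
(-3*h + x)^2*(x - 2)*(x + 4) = 9*h^2*x^2 + 18*h^2*x - 72*h^2 - 6*h*x^3 - 12*h*x^2 + 48*h*x + x^4 + 2*x^3 - 8*x^2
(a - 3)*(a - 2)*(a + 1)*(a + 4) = a^4 - 15*a^2 + 10*a + 24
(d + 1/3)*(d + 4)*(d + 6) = d^3 + 31*d^2/3 + 82*d/3 + 8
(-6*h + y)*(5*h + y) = -30*h^2 - h*y + y^2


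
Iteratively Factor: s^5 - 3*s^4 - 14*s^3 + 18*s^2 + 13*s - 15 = (s - 1)*(s^4 - 2*s^3 - 16*s^2 + 2*s + 15) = (s - 1)*(s + 3)*(s^3 - 5*s^2 - s + 5) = (s - 5)*(s - 1)*(s + 3)*(s^2 - 1) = (s - 5)*(s - 1)^2*(s + 3)*(s + 1)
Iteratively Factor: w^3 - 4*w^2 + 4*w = (w)*(w^2 - 4*w + 4) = w*(w - 2)*(w - 2)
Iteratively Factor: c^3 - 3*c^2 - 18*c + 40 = (c - 2)*(c^2 - c - 20) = (c - 5)*(c - 2)*(c + 4)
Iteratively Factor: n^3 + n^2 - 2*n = (n + 2)*(n^2 - n) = (n - 1)*(n + 2)*(n)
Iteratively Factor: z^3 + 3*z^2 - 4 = (z + 2)*(z^2 + z - 2) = (z + 2)^2*(z - 1)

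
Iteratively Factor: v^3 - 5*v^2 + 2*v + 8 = (v - 2)*(v^2 - 3*v - 4) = (v - 4)*(v - 2)*(v + 1)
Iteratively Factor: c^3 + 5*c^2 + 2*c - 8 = (c + 4)*(c^2 + c - 2) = (c - 1)*(c + 4)*(c + 2)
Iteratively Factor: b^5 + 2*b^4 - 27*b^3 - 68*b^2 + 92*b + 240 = (b + 3)*(b^4 - b^3 - 24*b^2 + 4*b + 80) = (b + 3)*(b + 4)*(b^3 - 5*b^2 - 4*b + 20) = (b + 2)*(b + 3)*(b + 4)*(b^2 - 7*b + 10) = (b - 5)*(b + 2)*(b + 3)*(b + 4)*(b - 2)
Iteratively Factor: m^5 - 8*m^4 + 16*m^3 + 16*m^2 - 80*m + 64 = (m - 2)*(m^4 - 6*m^3 + 4*m^2 + 24*m - 32) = (m - 2)^2*(m^3 - 4*m^2 - 4*m + 16) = (m - 2)^2*(m + 2)*(m^2 - 6*m + 8) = (m - 2)^3*(m + 2)*(m - 4)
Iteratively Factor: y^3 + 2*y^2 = (y)*(y^2 + 2*y) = y*(y + 2)*(y)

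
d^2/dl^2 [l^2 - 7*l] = 2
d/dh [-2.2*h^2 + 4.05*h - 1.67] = 4.05 - 4.4*h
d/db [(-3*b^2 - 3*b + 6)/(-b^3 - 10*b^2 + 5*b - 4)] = 3*(-b^4 - 2*b^3 - 9*b^2 + 48*b - 6)/(b^6 + 20*b^5 + 90*b^4 - 92*b^3 + 105*b^2 - 40*b + 16)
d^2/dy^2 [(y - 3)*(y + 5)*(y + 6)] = 6*y + 16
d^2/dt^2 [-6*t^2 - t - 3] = -12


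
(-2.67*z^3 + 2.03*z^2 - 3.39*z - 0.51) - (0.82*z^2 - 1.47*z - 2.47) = -2.67*z^3 + 1.21*z^2 - 1.92*z + 1.96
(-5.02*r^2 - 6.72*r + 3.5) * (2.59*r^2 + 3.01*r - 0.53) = -13.0018*r^4 - 32.515*r^3 - 8.5016*r^2 + 14.0966*r - 1.855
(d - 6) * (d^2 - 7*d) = d^3 - 13*d^2 + 42*d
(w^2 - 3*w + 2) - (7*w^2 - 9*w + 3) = -6*w^2 + 6*w - 1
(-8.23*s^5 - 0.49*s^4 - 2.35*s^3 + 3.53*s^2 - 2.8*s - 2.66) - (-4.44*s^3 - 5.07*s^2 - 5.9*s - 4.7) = -8.23*s^5 - 0.49*s^4 + 2.09*s^3 + 8.6*s^2 + 3.1*s + 2.04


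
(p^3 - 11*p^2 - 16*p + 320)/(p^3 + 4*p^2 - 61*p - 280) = (p - 8)/(p + 7)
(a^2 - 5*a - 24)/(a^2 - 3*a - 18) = (a - 8)/(a - 6)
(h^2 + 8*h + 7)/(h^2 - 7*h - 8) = (h + 7)/(h - 8)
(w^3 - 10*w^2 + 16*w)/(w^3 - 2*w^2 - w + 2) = w*(w - 8)/(w^2 - 1)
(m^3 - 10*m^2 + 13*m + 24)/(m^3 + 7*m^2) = (m^3 - 10*m^2 + 13*m + 24)/(m^2*(m + 7))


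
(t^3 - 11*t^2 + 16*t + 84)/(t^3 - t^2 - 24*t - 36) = (t - 7)/(t + 3)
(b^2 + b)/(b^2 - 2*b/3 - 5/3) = 3*b/(3*b - 5)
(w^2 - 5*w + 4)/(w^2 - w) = (w - 4)/w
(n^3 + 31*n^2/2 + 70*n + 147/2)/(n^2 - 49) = (2*n^2 + 17*n + 21)/(2*(n - 7))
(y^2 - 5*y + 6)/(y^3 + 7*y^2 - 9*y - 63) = (y - 2)/(y^2 + 10*y + 21)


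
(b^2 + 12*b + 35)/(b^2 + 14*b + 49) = (b + 5)/(b + 7)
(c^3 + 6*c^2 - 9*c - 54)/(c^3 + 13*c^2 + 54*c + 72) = (c - 3)/(c + 4)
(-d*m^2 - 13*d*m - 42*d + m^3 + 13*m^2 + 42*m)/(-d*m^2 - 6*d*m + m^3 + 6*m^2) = (m + 7)/m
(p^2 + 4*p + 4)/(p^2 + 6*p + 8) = (p + 2)/(p + 4)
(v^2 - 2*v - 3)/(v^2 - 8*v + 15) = (v + 1)/(v - 5)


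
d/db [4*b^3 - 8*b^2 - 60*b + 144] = 12*b^2 - 16*b - 60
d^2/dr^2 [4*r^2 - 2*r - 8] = 8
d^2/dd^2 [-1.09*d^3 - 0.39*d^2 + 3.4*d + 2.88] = -6.54*d - 0.78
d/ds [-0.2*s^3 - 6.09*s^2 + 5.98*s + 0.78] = -0.6*s^2 - 12.18*s + 5.98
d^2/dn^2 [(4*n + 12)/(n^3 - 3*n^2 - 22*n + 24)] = 8*((n + 3)*(-3*n^2 + 6*n + 22)^2 + (-3*n^2 + 6*n - 3*(n - 1)*(n + 3) + 22)*(n^3 - 3*n^2 - 22*n + 24))/(n^3 - 3*n^2 - 22*n + 24)^3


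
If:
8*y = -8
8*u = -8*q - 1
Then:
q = -u - 1/8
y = -1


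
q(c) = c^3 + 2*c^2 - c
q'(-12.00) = 383.00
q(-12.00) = -1428.00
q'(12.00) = 479.00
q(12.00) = 2004.00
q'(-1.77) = 1.32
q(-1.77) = 2.49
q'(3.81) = 57.79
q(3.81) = 80.53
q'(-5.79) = 76.41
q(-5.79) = -121.27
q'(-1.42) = -0.63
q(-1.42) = 2.59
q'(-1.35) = -0.93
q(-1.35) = 2.53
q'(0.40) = 1.08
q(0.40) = -0.02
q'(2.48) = 27.37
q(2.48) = 25.07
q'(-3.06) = 14.85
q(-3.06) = -6.87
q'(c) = 3*c^2 + 4*c - 1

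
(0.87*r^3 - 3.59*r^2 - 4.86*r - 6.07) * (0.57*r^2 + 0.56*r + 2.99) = 0.4959*r^5 - 1.5591*r^4 - 2.1793*r^3 - 16.9156*r^2 - 17.9306*r - 18.1493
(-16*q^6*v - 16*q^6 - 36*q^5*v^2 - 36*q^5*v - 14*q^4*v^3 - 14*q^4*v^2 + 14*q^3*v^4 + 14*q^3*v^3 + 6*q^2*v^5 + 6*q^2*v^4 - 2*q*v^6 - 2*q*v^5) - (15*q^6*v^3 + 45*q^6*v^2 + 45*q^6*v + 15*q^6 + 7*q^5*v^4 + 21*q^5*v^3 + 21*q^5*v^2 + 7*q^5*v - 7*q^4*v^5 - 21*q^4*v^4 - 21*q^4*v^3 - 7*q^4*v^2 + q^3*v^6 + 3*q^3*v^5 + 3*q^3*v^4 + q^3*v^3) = -15*q^6*v^3 - 45*q^6*v^2 - 61*q^6*v - 31*q^6 - 7*q^5*v^4 - 21*q^5*v^3 - 57*q^5*v^2 - 43*q^5*v + 7*q^4*v^5 + 21*q^4*v^4 + 7*q^4*v^3 - 7*q^4*v^2 - q^3*v^6 - 3*q^3*v^5 + 11*q^3*v^4 + 13*q^3*v^3 + 6*q^2*v^5 + 6*q^2*v^4 - 2*q*v^6 - 2*q*v^5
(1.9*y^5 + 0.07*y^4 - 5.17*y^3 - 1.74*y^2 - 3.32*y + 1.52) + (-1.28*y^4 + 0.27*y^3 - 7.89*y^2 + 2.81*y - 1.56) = 1.9*y^5 - 1.21*y^4 - 4.9*y^3 - 9.63*y^2 - 0.51*y - 0.04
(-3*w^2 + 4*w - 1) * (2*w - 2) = -6*w^3 + 14*w^2 - 10*w + 2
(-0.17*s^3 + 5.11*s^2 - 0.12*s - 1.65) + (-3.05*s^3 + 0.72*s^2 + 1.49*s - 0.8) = -3.22*s^3 + 5.83*s^2 + 1.37*s - 2.45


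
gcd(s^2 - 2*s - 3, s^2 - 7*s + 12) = s - 3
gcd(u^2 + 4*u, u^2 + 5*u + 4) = u + 4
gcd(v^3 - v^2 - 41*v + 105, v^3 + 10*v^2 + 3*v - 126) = v^2 + 4*v - 21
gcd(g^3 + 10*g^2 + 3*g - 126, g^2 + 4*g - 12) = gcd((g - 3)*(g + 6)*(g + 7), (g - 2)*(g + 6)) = g + 6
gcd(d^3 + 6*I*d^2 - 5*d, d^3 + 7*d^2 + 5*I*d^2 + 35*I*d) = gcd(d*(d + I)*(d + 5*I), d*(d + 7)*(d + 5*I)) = d^2 + 5*I*d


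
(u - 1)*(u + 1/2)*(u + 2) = u^3 + 3*u^2/2 - 3*u/2 - 1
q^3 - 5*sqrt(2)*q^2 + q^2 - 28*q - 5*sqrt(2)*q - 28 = (q + 1)*(q - 7*sqrt(2))*(q + 2*sqrt(2))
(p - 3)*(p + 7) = p^2 + 4*p - 21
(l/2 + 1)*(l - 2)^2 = l^3/2 - l^2 - 2*l + 4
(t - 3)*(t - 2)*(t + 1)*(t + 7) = t^4 + 3*t^3 - 27*t^2 + 13*t + 42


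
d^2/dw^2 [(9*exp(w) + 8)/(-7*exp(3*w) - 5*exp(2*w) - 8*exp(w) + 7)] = (-1764*exp(6*w) - 4473*exp(5*w) - 1289*exp(4*w) - 7069*exp(3*w) - 6378*exp(2*w) - 2136*exp(w) - 889)*exp(w)/(343*exp(9*w) + 735*exp(8*w) + 1701*exp(7*w) + 776*exp(6*w) + 474*exp(5*w) - 1917*exp(4*w) - 139*exp(3*w) - 609*exp(2*w) + 1176*exp(w) - 343)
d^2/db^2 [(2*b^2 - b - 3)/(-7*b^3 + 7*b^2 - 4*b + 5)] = 2*(-98*b^6 + 147*b^5 + 903*b^4 - 1701*b^3 + 1113*b^2 - 42*b - 87)/(343*b^9 - 1029*b^8 + 1617*b^7 - 2254*b^6 + 2394*b^5 - 1911*b^4 + 1429*b^3 - 765*b^2 + 300*b - 125)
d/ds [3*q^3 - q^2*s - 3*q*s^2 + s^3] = -q^2 - 6*q*s + 3*s^2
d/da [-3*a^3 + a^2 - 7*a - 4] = -9*a^2 + 2*a - 7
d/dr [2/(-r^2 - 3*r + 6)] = 2*(2*r + 3)/(r^2 + 3*r - 6)^2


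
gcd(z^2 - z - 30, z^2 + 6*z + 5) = z + 5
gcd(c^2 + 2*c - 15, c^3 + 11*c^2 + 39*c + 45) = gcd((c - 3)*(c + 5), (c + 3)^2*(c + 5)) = c + 5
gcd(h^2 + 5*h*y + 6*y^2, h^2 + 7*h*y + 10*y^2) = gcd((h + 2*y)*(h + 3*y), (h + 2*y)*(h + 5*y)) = h + 2*y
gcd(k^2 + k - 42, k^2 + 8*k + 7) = k + 7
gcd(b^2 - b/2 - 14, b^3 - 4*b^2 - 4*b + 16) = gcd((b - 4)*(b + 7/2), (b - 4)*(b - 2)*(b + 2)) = b - 4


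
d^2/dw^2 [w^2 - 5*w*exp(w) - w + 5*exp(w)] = -5*w*exp(w) - 5*exp(w) + 2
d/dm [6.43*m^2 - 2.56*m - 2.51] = 12.86*m - 2.56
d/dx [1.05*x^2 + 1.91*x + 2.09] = 2.1*x + 1.91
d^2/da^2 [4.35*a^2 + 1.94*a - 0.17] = 8.70000000000000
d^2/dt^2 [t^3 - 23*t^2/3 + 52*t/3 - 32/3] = 6*t - 46/3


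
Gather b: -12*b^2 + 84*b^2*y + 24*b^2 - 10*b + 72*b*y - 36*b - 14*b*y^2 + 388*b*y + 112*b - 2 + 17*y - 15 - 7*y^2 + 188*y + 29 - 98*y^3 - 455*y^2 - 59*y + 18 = b^2*(84*y + 12) + b*(-14*y^2 + 460*y + 66) - 98*y^3 - 462*y^2 + 146*y + 30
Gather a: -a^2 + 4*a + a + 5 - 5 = -a^2 + 5*a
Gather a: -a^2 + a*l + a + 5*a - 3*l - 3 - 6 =-a^2 + a*(l + 6) - 3*l - 9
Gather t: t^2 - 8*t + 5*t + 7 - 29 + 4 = t^2 - 3*t - 18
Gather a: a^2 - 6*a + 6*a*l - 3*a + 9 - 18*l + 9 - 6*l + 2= a^2 + a*(6*l - 9) - 24*l + 20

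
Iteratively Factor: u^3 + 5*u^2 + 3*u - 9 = (u + 3)*(u^2 + 2*u - 3) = (u - 1)*(u + 3)*(u + 3)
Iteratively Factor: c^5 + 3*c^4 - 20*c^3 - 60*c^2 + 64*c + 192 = (c + 2)*(c^4 + c^3 - 22*c^2 - 16*c + 96) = (c + 2)*(c + 4)*(c^3 - 3*c^2 - 10*c + 24) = (c - 4)*(c + 2)*(c + 4)*(c^2 + c - 6) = (c - 4)*(c - 2)*(c + 2)*(c + 4)*(c + 3)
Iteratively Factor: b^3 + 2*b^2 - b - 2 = (b + 2)*(b^2 - 1) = (b + 1)*(b + 2)*(b - 1)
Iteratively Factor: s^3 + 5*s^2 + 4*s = (s + 1)*(s^2 + 4*s) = s*(s + 1)*(s + 4)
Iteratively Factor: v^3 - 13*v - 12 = (v + 1)*(v^2 - v - 12) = (v - 4)*(v + 1)*(v + 3)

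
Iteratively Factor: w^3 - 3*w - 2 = (w - 2)*(w^2 + 2*w + 1) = (w - 2)*(w + 1)*(w + 1)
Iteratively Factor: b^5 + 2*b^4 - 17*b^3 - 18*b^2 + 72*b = (b + 4)*(b^4 - 2*b^3 - 9*b^2 + 18*b) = (b - 2)*(b + 4)*(b^3 - 9*b) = (b - 3)*(b - 2)*(b + 4)*(b^2 + 3*b) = (b - 3)*(b - 2)*(b + 3)*(b + 4)*(b)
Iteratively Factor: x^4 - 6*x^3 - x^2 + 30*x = (x - 5)*(x^3 - x^2 - 6*x) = x*(x - 5)*(x^2 - x - 6) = x*(x - 5)*(x - 3)*(x + 2)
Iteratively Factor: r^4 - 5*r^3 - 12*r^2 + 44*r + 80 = (r + 2)*(r^3 - 7*r^2 + 2*r + 40) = (r - 5)*(r + 2)*(r^2 - 2*r - 8) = (r - 5)*(r + 2)^2*(r - 4)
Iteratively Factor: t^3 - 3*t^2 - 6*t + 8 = (t - 4)*(t^2 + t - 2) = (t - 4)*(t - 1)*(t + 2)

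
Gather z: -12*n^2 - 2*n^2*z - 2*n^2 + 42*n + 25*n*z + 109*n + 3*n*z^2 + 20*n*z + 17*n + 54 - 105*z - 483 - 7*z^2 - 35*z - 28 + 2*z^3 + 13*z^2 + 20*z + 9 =-14*n^2 + 168*n + 2*z^3 + z^2*(3*n + 6) + z*(-2*n^2 + 45*n - 120) - 448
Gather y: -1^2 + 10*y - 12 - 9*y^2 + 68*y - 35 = -9*y^2 + 78*y - 48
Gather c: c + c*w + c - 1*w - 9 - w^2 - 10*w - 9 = c*(w + 2) - w^2 - 11*w - 18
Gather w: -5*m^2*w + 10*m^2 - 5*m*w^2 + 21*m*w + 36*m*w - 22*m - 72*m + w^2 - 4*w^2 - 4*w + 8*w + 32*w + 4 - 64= 10*m^2 - 94*m + w^2*(-5*m - 3) + w*(-5*m^2 + 57*m + 36) - 60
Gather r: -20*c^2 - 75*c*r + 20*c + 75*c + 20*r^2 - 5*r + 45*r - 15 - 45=-20*c^2 + 95*c + 20*r^2 + r*(40 - 75*c) - 60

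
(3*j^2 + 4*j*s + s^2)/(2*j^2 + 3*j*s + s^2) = (3*j + s)/(2*j + s)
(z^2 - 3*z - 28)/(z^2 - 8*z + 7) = (z + 4)/(z - 1)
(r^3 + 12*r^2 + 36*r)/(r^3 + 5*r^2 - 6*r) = (r + 6)/(r - 1)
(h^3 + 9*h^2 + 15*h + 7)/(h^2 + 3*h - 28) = (h^2 + 2*h + 1)/(h - 4)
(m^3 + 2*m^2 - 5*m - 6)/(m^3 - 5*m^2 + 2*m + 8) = (m + 3)/(m - 4)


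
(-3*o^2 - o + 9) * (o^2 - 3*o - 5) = -3*o^4 + 8*o^3 + 27*o^2 - 22*o - 45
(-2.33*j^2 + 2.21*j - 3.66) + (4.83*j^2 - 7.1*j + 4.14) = 2.5*j^2 - 4.89*j + 0.48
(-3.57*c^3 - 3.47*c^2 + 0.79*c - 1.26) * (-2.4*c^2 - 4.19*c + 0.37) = 8.568*c^5 + 23.2863*c^4 + 11.3224*c^3 - 1.57*c^2 + 5.5717*c - 0.4662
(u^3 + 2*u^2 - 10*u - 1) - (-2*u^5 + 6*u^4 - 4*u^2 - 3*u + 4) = 2*u^5 - 6*u^4 + u^3 + 6*u^2 - 7*u - 5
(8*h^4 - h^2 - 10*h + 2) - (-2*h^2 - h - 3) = 8*h^4 + h^2 - 9*h + 5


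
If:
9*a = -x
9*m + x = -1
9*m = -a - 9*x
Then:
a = -1/71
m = -80/639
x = 9/71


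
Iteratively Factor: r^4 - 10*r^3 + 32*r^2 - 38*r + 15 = (r - 1)*(r^3 - 9*r^2 + 23*r - 15) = (r - 1)^2*(r^2 - 8*r + 15) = (r - 3)*(r - 1)^2*(r - 5)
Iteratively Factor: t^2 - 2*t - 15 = (t - 5)*(t + 3)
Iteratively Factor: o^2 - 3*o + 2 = (o - 1)*(o - 2)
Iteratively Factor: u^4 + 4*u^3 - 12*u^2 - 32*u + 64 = (u - 2)*(u^3 + 6*u^2 - 32) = (u - 2)*(u + 4)*(u^2 + 2*u - 8) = (u - 2)*(u + 4)^2*(u - 2)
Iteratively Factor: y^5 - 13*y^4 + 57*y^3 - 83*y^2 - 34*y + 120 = (y - 3)*(y^4 - 10*y^3 + 27*y^2 - 2*y - 40) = (y - 3)*(y - 2)*(y^3 - 8*y^2 + 11*y + 20) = (y - 3)*(y - 2)*(y + 1)*(y^2 - 9*y + 20) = (y - 4)*(y - 3)*(y - 2)*(y + 1)*(y - 5)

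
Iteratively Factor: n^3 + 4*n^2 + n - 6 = (n + 2)*(n^2 + 2*n - 3) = (n - 1)*(n + 2)*(n + 3)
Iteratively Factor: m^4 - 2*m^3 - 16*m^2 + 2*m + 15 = (m + 3)*(m^3 - 5*m^2 - m + 5) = (m - 1)*(m + 3)*(m^2 - 4*m - 5) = (m - 5)*(m - 1)*(m + 3)*(m + 1)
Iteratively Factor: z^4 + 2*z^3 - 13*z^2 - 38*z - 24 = (z + 2)*(z^3 - 13*z - 12) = (z + 1)*(z + 2)*(z^2 - z - 12) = (z + 1)*(z + 2)*(z + 3)*(z - 4)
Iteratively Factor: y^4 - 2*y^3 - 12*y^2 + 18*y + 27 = (y - 3)*(y^3 + y^2 - 9*y - 9) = (y - 3)*(y + 1)*(y^2 - 9) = (y - 3)^2*(y + 1)*(y + 3)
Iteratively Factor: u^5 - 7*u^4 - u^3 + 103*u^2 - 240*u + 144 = (u - 1)*(u^4 - 6*u^3 - 7*u^2 + 96*u - 144) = (u - 1)*(u + 4)*(u^3 - 10*u^2 + 33*u - 36) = (u - 4)*(u - 1)*(u + 4)*(u^2 - 6*u + 9) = (u - 4)*(u - 3)*(u - 1)*(u + 4)*(u - 3)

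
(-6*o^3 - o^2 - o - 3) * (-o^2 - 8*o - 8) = 6*o^5 + 49*o^4 + 57*o^3 + 19*o^2 + 32*o + 24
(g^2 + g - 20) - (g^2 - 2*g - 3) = 3*g - 17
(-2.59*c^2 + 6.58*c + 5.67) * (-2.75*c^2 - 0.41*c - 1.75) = 7.1225*c^4 - 17.0331*c^3 - 13.7578*c^2 - 13.8397*c - 9.9225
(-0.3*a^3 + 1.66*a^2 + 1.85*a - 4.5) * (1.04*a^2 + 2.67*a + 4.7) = -0.312*a^5 + 0.9254*a^4 + 4.9462*a^3 + 8.0615*a^2 - 3.32*a - 21.15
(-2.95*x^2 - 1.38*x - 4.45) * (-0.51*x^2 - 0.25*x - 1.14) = 1.5045*x^4 + 1.4413*x^3 + 5.9775*x^2 + 2.6857*x + 5.073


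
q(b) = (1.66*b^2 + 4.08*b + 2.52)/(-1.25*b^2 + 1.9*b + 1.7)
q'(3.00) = 7.57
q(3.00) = -7.71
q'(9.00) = 0.11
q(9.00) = -2.11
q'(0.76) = 2.73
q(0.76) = 2.72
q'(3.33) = 3.92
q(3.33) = -5.92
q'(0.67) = 2.38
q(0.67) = 2.49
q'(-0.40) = -2.39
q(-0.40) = 1.56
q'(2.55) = 34.42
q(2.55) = -14.98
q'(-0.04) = 0.64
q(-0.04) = 1.45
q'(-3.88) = 0.13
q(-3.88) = -0.48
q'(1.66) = 22.51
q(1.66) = 9.84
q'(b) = (2.5*b - 1.9)*(1.66*b^2 + 4.08*b + 2.52)/(-1.25*b^2 + 1.9*b + 1.7)^2 + (3.32*b + 4.08)/(-1.25*b^2 + 1.9*b + 1.7) = (8.254*b^2 + 11.944*b + 2.148)/(1.5625*b^4 - 4.75*b^3 - 0.64*b^2 + 6.46*b + 2.89)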